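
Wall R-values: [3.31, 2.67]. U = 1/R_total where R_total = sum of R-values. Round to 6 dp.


R_total = 3.31 + 2.67 = 5.98
U = 1/5.98 = 0.167224

0.167224


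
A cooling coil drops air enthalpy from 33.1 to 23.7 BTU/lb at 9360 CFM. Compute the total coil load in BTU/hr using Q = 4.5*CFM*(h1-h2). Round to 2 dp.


Q = 4.5 * 9360 * (33.1 - 23.7) = 395928.00 BTU/hr

395928.00 BTU/hr


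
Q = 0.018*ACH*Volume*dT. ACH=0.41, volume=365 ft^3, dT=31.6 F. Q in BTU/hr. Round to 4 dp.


Q = 0.018 * 0.41 * 365 * 31.6 = 85.1209 BTU/hr

85.1209 BTU/hr


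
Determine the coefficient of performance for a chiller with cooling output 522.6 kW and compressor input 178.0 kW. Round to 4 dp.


COP = 522.6 / 178.0 = 2.9360

2.9360


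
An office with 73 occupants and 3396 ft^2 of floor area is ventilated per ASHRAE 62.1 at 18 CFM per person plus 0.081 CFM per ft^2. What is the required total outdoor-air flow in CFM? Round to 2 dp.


Total = 73*18 + 3396*0.081 = 1589.08 CFM

1589.08 CFM


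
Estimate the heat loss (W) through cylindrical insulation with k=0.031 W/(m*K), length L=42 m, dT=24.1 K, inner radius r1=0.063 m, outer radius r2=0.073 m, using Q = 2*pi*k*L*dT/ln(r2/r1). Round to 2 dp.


Q = 2*pi*0.031*42*24.1/ln(0.073/0.063) = 1338.23 W

1338.23 W


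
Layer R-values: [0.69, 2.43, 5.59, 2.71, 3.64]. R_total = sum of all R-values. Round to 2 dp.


R_total = 0.69 + 2.43 + 5.59 + 2.71 + 3.64 = 15.06

15.06


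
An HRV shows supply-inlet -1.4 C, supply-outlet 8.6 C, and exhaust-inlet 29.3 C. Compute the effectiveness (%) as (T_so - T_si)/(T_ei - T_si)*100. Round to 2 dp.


eff = (8.6-(-1.4))/(29.3-(-1.4))*100 = 32.57 %

32.57 %


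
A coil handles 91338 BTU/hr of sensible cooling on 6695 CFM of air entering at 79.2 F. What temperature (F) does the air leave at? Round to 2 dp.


dT = 91338/(1.08*6695) = 12.6321
T_leave = 79.2 - 12.6321 = 66.57 F

66.57 F


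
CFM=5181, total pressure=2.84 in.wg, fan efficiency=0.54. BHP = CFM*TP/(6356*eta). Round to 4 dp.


BHP = 5181 * 2.84 / (6356 * 0.54) = 4.2870 hp

4.2870 hp


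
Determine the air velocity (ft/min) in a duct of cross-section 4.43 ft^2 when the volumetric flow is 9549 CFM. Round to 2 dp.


V = 9549 / 4.43 = 2155.53 ft/min

2155.53 ft/min


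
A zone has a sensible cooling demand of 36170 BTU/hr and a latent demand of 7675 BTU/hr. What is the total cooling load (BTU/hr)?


Qt = 36170 + 7675 = 43845 BTU/hr

43845 BTU/hr


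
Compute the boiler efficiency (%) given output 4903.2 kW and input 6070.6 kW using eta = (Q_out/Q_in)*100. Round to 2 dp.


eta = (4903.2/6070.6)*100 = 80.77 %

80.77 %


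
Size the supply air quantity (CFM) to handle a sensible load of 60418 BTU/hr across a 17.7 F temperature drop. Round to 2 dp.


CFM = 60418 / (1.08 * 17.7) = 3160.60

3160.60 CFM


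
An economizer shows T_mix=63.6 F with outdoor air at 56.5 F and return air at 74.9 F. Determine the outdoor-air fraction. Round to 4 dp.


frac = (63.6 - 74.9) / (56.5 - 74.9) = 0.6141

0.6141


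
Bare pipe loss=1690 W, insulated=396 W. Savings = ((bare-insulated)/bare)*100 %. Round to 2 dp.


Savings = ((1690-396)/1690)*100 = 76.57 %

76.57 %


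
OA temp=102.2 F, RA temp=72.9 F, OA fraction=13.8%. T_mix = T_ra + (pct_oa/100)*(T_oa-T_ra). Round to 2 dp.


T_mix = 72.9 + (13.8/100)*(102.2-72.9) = 76.94 F

76.94 F


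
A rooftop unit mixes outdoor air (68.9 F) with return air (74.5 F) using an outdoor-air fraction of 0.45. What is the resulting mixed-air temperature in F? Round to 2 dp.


T_mix = 0.45*68.9 + 0.55*74.5 = 71.98 F

71.98 F


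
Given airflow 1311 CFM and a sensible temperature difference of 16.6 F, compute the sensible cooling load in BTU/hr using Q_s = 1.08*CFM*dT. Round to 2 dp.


Q = 1.08 * 1311 * 16.6 = 23503.61 BTU/hr

23503.61 BTU/hr


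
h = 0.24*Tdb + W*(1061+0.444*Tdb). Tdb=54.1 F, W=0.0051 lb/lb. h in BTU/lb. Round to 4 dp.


h = 0.24*54.1 + 0.0051*(1061+0.444*54.1) = 18.5176 BTU/lb

18.5176 BTU/lb


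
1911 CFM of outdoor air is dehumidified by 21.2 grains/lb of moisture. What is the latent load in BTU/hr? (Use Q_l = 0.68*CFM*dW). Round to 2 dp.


Q = 0.68 * 1911 * 21.2 = 27548.98 BTU/hr

27548.98 BTU/hr


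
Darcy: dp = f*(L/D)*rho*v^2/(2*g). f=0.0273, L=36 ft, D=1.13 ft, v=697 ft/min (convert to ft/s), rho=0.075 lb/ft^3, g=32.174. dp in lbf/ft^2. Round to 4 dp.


v_fps = 697/60 = 11.6167 ft/s
dp = 0.0273*(36/1.13)*0.075*11.6167^2/(2*32.174) = 0.1368 lbf/ft^2

0.1368 lbf/ft^2


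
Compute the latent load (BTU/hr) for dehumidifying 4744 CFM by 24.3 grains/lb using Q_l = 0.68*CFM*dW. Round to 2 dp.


Q = 0.68 * 4744 * 24.3 = 78389.86 BTU/hr

78389.86 BTU/hr


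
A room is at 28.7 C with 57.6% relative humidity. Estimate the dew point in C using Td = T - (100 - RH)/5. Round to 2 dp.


Td = 28.7 - (100-57.6)/5 = 20.22 C

20.22 C


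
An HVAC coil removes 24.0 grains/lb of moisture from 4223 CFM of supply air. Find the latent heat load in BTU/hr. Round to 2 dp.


Q = 0.68 * 4223 * 24.0 = 68919.36 BTU/hr

68919.36 BTU/hr


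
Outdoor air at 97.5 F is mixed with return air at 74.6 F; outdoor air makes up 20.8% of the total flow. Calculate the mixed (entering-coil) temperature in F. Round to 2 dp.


T_mix = 74.6 + (20.8/100)*(97.5-74.6) = 79.36 F

79.36 F


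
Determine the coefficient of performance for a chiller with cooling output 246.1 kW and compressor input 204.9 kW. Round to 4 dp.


COP = 246.1 / 204.9 = 1.2011

1.2011


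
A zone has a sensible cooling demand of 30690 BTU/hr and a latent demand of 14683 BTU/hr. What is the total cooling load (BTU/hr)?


Qt = 30690 + 14683 = 45373 BTU/hr

45373 BTU/hr


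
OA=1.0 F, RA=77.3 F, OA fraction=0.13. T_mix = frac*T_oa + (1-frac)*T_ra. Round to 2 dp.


T_mix = 0.13*1.0 + 0.87*77.3 = 67.38 F

67.38 F


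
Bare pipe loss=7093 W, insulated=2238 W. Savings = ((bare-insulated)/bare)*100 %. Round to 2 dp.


Savings = ((7093-2238)/7093)*100 = 68.45 %

68.45 %


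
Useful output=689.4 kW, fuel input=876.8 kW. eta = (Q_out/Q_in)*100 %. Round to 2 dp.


eta = (689.4/876.8)*100 = 78.63 %

78.63 %


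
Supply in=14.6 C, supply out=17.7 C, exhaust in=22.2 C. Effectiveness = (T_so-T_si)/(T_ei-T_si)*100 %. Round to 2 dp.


eff = (17.7-14.6)/(22.2-14.6)*100 = 40.79 %

40.79 %


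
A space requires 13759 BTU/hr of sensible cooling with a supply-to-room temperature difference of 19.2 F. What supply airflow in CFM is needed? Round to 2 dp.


CFM = 13759 / (1.08 * 19.2) = 663.53

663.53 CFM


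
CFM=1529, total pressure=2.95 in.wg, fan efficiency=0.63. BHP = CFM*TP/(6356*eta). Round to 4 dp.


BHP = 1529 * 2.95 / (6356 * 0.63) = 1.1264 hp

1.1264 hp


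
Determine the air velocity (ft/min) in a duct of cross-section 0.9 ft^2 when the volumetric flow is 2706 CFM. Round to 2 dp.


V = 2706 / 0.9 = 3006.67 ft/min

3006.67 ft/min


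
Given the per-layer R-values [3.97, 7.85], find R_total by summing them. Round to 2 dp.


R_total = 3.97 + 7.85 = 11.82

11.82


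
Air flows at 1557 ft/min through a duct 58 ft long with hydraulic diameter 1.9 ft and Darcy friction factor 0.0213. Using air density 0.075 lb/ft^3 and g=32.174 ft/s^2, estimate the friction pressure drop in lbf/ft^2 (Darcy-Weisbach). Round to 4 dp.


v_fps = 1557/60 = 25.95 ft/s
dp = 0.0213*(58/1.9)*0.075*25.95^2/(2*32.174) = 0.5103 lbf/ft^2

0.5103 lbf/ft^2


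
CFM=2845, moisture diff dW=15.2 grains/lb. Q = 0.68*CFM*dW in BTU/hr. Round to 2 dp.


Q = 0.68 * 2845 * 15.2 = 29405.92 BTU/hr

29405.92 BTU/hr


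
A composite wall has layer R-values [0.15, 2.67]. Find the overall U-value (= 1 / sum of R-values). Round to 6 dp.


R_total = 0.15 + 2.67 = 2.82
U = 1/2.82 = 0.354610

0.354610


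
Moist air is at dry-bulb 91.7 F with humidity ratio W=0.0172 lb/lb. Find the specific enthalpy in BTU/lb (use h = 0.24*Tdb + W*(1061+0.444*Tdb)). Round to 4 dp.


h = 0.24*91.7 + 0.0172*(1061+0.444*91.7) = 40.9575 BTU/lb

40.9575 BTU/lb


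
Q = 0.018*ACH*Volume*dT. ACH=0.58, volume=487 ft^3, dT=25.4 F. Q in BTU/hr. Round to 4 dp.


Q = 0.018 * 0.58 * 487 * 25.4 = 129.1407 BTU/hr

129.1407 BTU/hr


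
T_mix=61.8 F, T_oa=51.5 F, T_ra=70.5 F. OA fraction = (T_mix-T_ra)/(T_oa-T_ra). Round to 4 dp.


frac = (61.8 - 70.5) / (51.5 - 70.5) = 0.4579

0.4579


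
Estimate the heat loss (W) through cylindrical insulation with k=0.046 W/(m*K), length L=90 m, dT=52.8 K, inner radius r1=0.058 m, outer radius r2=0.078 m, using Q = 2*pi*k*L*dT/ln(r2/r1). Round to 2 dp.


Q = 2*pi*0.046*90*52.8/ln(0.078/0.058) = 4635.88 W

4635.88 W


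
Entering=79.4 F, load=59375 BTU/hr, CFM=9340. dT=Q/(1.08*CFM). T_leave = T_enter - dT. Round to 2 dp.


dT = 59375/(1.08*9340) = 5.8862
T_leave = 79.4 - 5.8862 = 73.51 F

73.51 F


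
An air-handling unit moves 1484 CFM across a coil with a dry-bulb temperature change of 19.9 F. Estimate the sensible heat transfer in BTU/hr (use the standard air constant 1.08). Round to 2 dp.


Q = 1.08 * 1484 * 19.9 = 31894.13 BTU/hr

31894.13 BTU/hr


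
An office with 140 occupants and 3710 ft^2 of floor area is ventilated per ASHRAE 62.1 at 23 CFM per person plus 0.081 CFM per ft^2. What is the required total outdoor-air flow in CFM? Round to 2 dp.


Total = 140*23 + 3710*0.081 = 3520.51 CFM

3520.51 CFM


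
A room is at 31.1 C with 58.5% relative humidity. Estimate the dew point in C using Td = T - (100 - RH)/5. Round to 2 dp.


Td = 31.1 - (100-58.5)/5 = 22.80 C

22.80 C


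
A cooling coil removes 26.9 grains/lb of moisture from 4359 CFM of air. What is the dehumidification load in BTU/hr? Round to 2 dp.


Q = 0.68 * 4359 * 26.9 = 79734.83 BTU/hr

79734.83 BTU/hr


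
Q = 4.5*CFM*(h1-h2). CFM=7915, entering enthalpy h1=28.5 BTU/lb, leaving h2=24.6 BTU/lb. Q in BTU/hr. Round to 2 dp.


Q = 4.5 * 7915 * (28.5 - 24.6) = 138908.25 BTU/hr

138908.25 BTU/hr


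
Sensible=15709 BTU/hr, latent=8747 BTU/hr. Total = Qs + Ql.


Qt = 15709 + 8747 = 24456 BTU/hr

24456 BTU/hr


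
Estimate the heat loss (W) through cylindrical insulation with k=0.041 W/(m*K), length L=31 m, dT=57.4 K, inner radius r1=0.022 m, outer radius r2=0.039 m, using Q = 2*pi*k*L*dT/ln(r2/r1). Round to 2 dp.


Q = 2*pi*0.041*31*57.4/ln(0.039/0.022) = 800.66 W

800.66 W


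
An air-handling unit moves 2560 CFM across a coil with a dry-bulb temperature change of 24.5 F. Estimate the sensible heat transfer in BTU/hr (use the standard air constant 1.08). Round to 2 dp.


Q = 1.08 * 2560 * 24.5 = 67737.60 BTU/hr

67737.60 BTU/hr


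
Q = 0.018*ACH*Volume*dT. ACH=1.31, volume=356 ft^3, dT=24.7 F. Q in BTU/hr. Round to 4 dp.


Q = 0.018 * 1.31 * 356 * 24.7 = 207.3437 BTU/hr

207.3437 BTU/hr


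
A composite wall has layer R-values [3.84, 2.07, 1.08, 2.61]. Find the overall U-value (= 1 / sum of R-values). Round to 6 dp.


R_total = 3.84 + 2.07 + 1.08 + 2.61 = 9.60
U = 1/9.60 = 0.104167

0.104167


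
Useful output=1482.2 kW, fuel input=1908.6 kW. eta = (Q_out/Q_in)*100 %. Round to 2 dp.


eta = (1482.2/1908.6)*100 = 77.66 %

77.66 %


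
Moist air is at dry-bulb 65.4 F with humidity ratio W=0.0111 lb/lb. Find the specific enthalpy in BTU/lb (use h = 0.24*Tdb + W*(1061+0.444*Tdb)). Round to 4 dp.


h = 0.24*65.4 + 0.0111*(1061+0.444*65.4) = 27.7954 BTU/lb

27.7954 BTU/lb


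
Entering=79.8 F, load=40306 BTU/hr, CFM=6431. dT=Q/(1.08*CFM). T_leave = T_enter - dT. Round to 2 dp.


dT = 40306/(1.08*6431) = 5.8032
T_leave = 79.8 - 5.8032 = 74.00 F

74.00 F


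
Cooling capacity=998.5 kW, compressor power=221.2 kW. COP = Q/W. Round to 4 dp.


COP = 998.5 / 221.2 = 4.5140

4.5140


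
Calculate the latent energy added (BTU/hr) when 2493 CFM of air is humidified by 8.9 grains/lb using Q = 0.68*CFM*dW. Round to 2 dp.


Q = 0.68 * 2493 * 8.9 = 15087.64 BTU/hr

15087.64 BTU/hr


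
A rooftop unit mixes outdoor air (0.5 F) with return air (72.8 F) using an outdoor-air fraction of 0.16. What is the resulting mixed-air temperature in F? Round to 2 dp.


T_mix = 0.16*0.5 + 0.84*72.8 = 61.23 F

61.23 F


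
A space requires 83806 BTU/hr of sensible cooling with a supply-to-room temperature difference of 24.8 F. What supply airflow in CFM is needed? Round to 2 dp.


CFM = 83806 / (1.08 * 24.8) = 3128.96

3128.96 CFM


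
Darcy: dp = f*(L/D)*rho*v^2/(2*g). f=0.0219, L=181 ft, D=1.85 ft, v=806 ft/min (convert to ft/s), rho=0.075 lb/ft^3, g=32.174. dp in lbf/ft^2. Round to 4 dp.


v_fps = 806/60 = 13.4333 ft/s
dp = 0.0219*(181/1.85)*0.075*13.4333^2/(2*32.174) = 0.4507 lbf/ft^2

0.4507 lbf/ft^2


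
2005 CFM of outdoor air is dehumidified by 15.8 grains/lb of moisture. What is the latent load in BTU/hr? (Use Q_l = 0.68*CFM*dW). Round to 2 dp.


Q = 0.68 * 2005 * 15.8 = 21541.72 BTU/hr

21541.72 BTU/hr


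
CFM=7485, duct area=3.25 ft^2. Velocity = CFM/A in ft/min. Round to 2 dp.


V = 7485 / 3.25 = 2303.08 ft/min

2303.08 ft/min


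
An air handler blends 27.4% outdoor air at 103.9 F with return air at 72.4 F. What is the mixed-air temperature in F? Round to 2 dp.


T_mix = 72.4 + (27.4/100)*(103.9-72.4) = 81.03 F

81.03 F


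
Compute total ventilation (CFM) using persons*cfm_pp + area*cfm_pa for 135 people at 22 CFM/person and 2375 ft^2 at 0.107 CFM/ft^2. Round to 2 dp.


Total = 135*22 + 2375*0.107 = 3224.13 CFM

3224.13 CFM


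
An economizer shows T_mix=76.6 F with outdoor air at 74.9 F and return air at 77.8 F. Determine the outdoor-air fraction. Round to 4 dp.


frac = (76.6 - 77.8) / (74.9 - 77.8) = 0.4138

0.4138


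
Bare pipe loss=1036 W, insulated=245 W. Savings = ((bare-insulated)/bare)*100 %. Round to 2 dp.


Savings = ((1036-245)/1036)*100 = 76.35 %

76.35 %


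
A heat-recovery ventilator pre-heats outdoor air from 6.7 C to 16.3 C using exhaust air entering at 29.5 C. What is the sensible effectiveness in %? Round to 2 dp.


eff = (16.3-6.7)/(29.5-6.7)*100 = 42.11 %

42.11 %


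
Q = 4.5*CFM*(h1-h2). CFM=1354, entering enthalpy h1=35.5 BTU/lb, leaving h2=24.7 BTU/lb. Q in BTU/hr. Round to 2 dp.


Q = 4.5 * 1354 * (35.5 - 24.7) = 65804.40 BTU/hr

65804.40 BTU/hr


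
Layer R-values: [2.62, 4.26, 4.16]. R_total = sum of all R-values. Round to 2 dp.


R_total = 2.62 + 4.26 + 4.16 = 11.04

11.04


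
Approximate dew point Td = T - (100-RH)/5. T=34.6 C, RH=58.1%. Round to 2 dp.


Td = 34.6 - (100-58.1)/5 = 26.22 C

26.22 C


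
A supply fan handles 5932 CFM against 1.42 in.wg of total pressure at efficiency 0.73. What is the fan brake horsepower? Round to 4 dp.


BHP = 5932 * 1.42 / (6356 * 0.73) = 1.8154 hp

1.8154 hp


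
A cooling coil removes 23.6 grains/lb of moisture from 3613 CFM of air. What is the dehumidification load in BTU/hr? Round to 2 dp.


Q = 0.68 * 3613 * 23.6 = 57981.42 BTU/hr

57981.42 BTU/hr


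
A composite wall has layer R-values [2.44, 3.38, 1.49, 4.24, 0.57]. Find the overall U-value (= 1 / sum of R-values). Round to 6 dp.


R_total = 2.44 + 3.38 + 1.49 + 4.24 + 0.57 = 12.12
U = 1/12.12 = 0.082508

0.082508


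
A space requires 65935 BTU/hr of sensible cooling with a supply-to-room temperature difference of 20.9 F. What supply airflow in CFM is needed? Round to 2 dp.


CFM = 65935 / (1.08 * 20.9) = 2921.10

2921.10 CFM


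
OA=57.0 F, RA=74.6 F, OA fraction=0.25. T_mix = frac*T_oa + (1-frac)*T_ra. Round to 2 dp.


T_mix = 0.25*57.0 + 0.75*74.6 = 70.20 F

70.20 F


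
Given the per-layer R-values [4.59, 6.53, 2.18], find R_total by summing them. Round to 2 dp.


R_total = 4.59 + 6.53 + 2.18 = 13.30

13.30


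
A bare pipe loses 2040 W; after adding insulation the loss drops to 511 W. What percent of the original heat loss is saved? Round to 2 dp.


Savings = ((2040-511)/2040)*100 = 74.95 %

74.95 %


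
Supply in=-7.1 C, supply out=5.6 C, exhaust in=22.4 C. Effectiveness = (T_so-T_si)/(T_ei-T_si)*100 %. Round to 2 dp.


eff = (5.6-(-7.1))/(22.4-(-7.1))*100 = 43.05 %

43.05 %


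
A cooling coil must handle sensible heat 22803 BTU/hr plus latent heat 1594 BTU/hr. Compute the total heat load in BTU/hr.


Qt = 22803 + 1594 = 24397 BTU/hr

24397 BTU/hr


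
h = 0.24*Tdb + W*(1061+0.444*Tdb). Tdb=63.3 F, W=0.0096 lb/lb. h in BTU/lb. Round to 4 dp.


h = 0.24*63.3 + 0.0096*(1061+0.444*63.3) = 25.6474 BTU/lb

25.6474 BTU/lb


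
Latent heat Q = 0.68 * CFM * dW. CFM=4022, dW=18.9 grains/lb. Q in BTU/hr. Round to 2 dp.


Q = 0.68 * 4022 * 18.9 = 51690.74 BTU/hr

51690.74 BTU/hr


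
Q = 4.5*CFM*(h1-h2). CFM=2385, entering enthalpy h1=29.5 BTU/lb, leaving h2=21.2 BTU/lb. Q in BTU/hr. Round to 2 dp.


Q = 4.5 * 2385 * (29.5 - 21.2) = 89079.75 BTU/hr

89079.75 BTU/hr


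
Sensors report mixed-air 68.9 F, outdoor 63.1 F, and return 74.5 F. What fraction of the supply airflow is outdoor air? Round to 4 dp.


frac = (68.9 - 74.5) / (63.1 - 74.5) = 0.4912

0.4912


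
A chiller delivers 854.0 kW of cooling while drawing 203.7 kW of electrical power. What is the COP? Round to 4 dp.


COP = 854.0 / 203.7 = 4.1924

4.1924


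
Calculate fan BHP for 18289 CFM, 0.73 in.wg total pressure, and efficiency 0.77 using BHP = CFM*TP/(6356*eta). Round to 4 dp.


BHP = 18289 * 0.73 / (6356 * 0.77) = 2.7280 hp

2.7280 hp


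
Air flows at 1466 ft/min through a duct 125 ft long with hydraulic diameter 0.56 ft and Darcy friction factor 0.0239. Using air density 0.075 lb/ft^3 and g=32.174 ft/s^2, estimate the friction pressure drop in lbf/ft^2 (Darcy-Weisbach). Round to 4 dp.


v_fps = 1466/60 = 24.4333 ft/s
dp = 0.0239*(125/0.56)*0.075*24.4333^2/(2*32.174) = 3.7120 lbf/ft^2

3.7120 lbf/ft^2


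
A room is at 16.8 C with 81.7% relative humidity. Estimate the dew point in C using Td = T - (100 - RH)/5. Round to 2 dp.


Td = 16.8 - (100-81.7)/5 = 13.14 C

13.14 C


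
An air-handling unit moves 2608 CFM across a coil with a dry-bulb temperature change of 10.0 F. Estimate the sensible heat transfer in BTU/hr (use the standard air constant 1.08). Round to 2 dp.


Q = 1.08 * 2608 * 10.0 = 28166.40 BTU/hr

28166.40 BTU/hr


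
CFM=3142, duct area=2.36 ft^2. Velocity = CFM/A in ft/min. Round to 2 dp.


V = 3142 / 2.36 = 1331.36 ft/min

1331.36 ft/min


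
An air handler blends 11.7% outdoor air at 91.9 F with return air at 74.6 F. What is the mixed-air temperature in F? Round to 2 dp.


T_mix = 74.6 + (11.7/100)*(91.9-74.6) = 76.62 F

76.62 F


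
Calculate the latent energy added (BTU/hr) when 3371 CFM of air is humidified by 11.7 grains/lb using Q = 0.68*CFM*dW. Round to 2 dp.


Q = 0.68 * 3371 * 11.7 = 26819.68 BTU/hr

26819.68 BTU/hr


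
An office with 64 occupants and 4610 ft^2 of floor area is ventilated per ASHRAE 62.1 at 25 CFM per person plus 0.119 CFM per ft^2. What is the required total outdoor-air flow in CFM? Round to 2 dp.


Total = 64*25 + 4610*0.119 = 2148.59 CFM

2148.59 CFM


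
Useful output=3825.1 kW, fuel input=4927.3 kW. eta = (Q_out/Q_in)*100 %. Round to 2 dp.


eta = (3825.1/4927.3)*100 = 77.63 %

77.63 %


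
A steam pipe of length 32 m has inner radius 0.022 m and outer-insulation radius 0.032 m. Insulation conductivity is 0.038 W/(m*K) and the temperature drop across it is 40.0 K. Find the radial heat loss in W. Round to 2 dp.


Q = 2*pi*0.038*32*40.0/ln(0.032/0.022) = 815.64 W

815.64 W


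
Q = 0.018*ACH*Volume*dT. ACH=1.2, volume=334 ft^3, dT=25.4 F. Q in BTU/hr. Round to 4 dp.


Q = 0.018 * 1.2 * 334 * 25.4 = 183.2458 BTU/hr

183.2458 BTU/hr


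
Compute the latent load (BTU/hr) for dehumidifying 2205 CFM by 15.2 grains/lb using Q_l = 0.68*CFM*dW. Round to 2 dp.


Q = 0.68 * 2205 * 15.2 = 22790.88 BTU/hr

22790.88 BTU/hr


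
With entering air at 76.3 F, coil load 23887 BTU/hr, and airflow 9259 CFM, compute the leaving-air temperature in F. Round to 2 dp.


dT = 23887/(1.08*9259) = 2.3888
T_leave = 76.3 - 2.3888 = 73.91 F

73.91 F


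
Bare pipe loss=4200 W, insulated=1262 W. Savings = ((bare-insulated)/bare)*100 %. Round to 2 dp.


Savings = ((4200-1262)/4200)*100 = 69.95 %

69.95 %


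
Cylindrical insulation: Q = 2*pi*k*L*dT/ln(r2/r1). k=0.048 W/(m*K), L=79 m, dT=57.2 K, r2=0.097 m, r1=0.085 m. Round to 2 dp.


Q = 2*pi*0.048*79*57.2/ln(0.097/0.085) = 10319.86 W

10319.86 W


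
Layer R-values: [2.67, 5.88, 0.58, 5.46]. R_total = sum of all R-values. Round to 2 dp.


R_total = 2.67 + 5.88 + 0.58 + 5.46 = 14.59

14.59


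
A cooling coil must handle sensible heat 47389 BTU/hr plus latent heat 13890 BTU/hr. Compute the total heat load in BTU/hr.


Qt = 47389 + 13890 = 61279 BTU/hr

61279 BTU/hr


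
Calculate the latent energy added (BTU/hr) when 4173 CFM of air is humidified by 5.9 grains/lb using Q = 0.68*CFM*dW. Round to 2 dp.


Q = 0.68 * 4173 * 5.9 = 16742.08 BTU/hr

16742.08 BTU/hr


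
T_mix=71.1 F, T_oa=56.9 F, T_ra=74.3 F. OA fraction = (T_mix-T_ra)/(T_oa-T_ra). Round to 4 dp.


frac = (71.1 - 74.3) / (56.9 - 74.3) = 0.1839

0.1839


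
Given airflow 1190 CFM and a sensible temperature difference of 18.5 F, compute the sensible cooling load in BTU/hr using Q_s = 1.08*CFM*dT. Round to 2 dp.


Q = 1.08 * 1190 * 18.5 = 23776.20 BTU/hr

23776.20 BTU/hr


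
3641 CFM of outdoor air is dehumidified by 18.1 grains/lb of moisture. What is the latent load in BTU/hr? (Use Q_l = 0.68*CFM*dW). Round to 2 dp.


Q = 0.68 * 3641 * 18.1 = 44813.43 BTU/hr

44813.43 BTU/hr


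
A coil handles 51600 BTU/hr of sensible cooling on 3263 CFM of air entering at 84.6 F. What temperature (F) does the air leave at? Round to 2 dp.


dT = 51600/(1.08*3263) = 14.6423
T_leave = 84.6 - 14.6423 = 69.96 F

69.96 F


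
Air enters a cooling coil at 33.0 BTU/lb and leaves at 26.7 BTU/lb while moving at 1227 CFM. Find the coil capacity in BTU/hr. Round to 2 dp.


Q = 4.5 * 1227 * (33.0 - 26.7) = 34785.45 BTU/hr

34785.45 BTU/hr


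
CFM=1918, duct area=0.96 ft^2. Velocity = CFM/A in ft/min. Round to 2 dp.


V = 1918 / 0.96 = 1997.92 ft/min

1997.92 ft/min


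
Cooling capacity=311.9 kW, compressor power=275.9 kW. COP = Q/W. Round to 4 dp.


COP = 311.9 / 275.9 = 1.1305

1.1305


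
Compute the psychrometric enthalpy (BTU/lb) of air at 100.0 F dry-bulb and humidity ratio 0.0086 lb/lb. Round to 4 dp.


h = 0.24*100.0 + 0.0086*(1061+0.444*100.0) = 33.5064 BTU/lb

33.5064 BTU/lb


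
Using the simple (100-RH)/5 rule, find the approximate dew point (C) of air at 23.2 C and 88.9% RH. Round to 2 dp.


Td = 23.2 - (100-88.9)/5 = 20.98 C

20.98 C


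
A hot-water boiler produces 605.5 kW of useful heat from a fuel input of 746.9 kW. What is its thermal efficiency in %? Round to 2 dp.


eta = (605.5/746.9)*100 = 81.07 %

81.07 %


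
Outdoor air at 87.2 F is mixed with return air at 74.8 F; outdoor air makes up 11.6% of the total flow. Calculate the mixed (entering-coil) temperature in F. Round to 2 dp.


T_mix = 74.8 + (11.6/100)*(87.2-74.8) = 76.24 F

76.24 F


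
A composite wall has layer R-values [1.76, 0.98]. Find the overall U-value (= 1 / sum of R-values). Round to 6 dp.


R_total = 1.76 + 0.98 = 2.74
U = 1/2.74 = 0.364964

0.364964


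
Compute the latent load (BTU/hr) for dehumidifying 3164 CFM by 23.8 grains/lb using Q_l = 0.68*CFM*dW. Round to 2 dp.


Q = 0.68 * 3164 * 23.8 = 51206.18 BTU/hr

51206.18 BTU/hr


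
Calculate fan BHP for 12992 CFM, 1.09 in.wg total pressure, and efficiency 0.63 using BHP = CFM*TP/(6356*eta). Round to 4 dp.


BHP = 12992 * 1.09 / (6356 * 0.63) = 3.5365 hp

3.5365 hp


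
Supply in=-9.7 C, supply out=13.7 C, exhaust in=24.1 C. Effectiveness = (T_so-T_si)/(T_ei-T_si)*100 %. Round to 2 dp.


eff = (13.7-(-9.7))/(24.1-(-9.7))*100 = 69.23 %

69.23 %


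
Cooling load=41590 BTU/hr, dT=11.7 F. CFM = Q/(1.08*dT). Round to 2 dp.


CFM = 41590 / (1.08 * 11.7) = 3291.39

3291.39 CFM


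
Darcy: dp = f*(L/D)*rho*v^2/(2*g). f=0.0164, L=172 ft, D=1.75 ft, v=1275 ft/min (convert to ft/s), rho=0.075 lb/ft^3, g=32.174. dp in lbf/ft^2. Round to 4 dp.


v_fps = 1275/60 = 21.25 ft/s
dp = 0.0164*(172/1.75)*0.075*21.25^2/(2*32.174) = 0.8484 lbf/ft^2

0.8484 lbf/ft^2


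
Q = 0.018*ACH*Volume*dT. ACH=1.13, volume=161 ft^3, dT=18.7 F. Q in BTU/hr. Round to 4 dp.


Q = 0.018 * 1.13 * 161 * 18.7 = 61.2376 BTU/hr

61.2376 BTU/hr


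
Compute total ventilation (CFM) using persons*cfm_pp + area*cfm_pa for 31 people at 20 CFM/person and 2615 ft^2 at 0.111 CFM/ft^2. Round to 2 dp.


Total = 31*20 + 2615*0.111 = 910.27 CFM

910.27 CFM


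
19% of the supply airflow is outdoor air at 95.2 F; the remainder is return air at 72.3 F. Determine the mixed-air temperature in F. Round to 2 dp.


T_mix = 0.19*95.2 + 0.81*72.3 = 76.65 F

76.65 F


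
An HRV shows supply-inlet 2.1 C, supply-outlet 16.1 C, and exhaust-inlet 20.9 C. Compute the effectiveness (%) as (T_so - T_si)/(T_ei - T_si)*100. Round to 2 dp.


eff = (16.1-2.1)/(20.9-2.1)*100 = 74.47 %

74.47 %


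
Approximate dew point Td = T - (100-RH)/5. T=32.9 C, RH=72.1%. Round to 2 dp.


Td = 32.9 - (100-72.1)/5 = 27.32 C

27.32 C


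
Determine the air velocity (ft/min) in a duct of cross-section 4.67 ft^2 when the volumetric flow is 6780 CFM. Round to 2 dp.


V = 6780 / 4.67 = 1451.82 ft/min

1451.82 ft/min


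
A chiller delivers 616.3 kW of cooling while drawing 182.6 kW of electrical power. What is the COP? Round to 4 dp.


COP = 616.3 / 182.6 = 3.3751

3.3751


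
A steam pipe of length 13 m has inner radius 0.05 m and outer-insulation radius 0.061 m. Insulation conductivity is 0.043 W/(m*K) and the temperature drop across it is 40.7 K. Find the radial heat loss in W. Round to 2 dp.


Q = 2*pi*0.043*13*40.7/ln(0.061/0.05) = 718.88 W

718.88 W


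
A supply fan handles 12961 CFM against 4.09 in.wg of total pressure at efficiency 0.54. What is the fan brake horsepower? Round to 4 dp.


BHP = 12961 * 4.09 / (6356 * 0.54) = 15.4449 hp

15.4449 hp


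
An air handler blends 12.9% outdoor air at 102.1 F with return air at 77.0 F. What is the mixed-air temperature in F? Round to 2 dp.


T_mix = 77.0 + (12.9/100)*(102.1-77.0) = 80.24 F

80.24 F


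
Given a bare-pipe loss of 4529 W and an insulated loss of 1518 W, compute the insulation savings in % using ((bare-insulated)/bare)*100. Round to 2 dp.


Savings = ((4529-1518)/4529)*100 = 66.48 %

66.48 %


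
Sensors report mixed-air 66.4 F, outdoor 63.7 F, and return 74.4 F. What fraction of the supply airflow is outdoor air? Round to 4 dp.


frac = (66.4 - 74.4) / (63.7 - 74.4) = 0.7477

0.7477


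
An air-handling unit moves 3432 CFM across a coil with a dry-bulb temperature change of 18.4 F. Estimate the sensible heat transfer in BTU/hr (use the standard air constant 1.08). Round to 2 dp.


Q = 1.08 * 3432 * 18.4 = 68200.70 BTU/hr

68200.70 BTU/hr


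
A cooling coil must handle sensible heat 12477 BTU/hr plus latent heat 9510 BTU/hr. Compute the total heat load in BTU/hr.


Qt = 12477 + 9510 = 21987 BTU/hr

21987 BTU/hr


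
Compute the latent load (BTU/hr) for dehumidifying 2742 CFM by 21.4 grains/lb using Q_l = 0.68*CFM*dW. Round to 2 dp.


Q = 0.68 * 2742 * 21.4 = 39901.58 BTU/hr

39901.58 BTU/hr


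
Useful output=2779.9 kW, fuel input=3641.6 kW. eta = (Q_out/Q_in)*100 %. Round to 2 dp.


eta = (2779.9/3641.6)*100 = 76.34 %

76.34 %


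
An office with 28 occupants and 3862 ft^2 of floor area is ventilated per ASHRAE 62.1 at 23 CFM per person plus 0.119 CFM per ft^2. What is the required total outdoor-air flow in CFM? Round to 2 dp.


Total = 28*23 + 3862*0.119 = 1103.58 CFM

1103.58 CFM


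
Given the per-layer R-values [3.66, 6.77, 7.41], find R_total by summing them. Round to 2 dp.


R_total = 3.66 + 6.77 + 7.41 = 17.84

17.84


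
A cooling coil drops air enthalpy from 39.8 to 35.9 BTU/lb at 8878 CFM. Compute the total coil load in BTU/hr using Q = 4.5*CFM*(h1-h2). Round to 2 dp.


Q = 4.5 * 8878 * (39.8 - 35.9) = 155808.90 BTU/hr

155808.90 BTU/hr


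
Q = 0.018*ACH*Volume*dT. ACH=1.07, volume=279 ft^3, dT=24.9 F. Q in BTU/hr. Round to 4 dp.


Q = 0.018 * 1.07 * 279 * 24.9 = 133.8011 BTU/hr

133.8011 BTU/hr


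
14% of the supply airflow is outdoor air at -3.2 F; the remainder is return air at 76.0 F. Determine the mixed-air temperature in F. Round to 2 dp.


T_mix = 0.14*(-3.2) + 0.86*76.0 = 64.91 F

64.91 F


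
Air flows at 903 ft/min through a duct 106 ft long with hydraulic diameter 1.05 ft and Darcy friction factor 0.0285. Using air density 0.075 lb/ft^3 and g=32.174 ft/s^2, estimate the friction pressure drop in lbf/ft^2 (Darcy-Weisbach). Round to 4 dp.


v_fps = 903/60 = 15.05 ft/s
dp = 0.0285*(106/1.05)*0.075*15.05^2/(2*32.174) = 0.7596 lbf/ft^2

0.7596 lbf/ft^2


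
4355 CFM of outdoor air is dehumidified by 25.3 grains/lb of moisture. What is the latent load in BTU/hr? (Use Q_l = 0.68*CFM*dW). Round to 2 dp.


Q = 0.68 * 4355 * 25.3 = 74923.42 BTU/hr

74923.42 BTU/hr


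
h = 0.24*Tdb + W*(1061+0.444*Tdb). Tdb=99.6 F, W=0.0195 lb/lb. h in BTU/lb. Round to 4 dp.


h = 0.24*99.6 + 0.0195*(1061+0.444*99.6) = 45.4558 BTU/lb

45.4558 BTU/lb


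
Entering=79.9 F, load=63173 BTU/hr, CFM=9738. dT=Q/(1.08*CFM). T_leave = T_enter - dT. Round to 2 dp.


dT = 63173/(1.08*9738) = 6.0067
T_leave = 79.9 - 6.0067 = 73.89 F

73.89 F


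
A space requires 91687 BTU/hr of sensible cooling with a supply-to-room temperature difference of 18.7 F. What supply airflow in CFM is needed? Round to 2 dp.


CFM = 91687 / (1.08 * 18.7) = 4539.86

4539.86 CFM


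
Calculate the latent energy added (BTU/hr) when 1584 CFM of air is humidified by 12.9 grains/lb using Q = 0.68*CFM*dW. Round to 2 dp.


Q = 0.68 * 1584 * 12.9 = 13894.85 BTU/hr

13894.85 BTU/hr


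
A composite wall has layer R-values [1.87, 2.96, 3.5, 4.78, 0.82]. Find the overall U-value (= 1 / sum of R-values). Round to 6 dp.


R_total = 1.87 + 2.96 + 3.5 + 4.78 + 0.82 = 13.93
U = 1/13.93 = 0.071788

0.071788


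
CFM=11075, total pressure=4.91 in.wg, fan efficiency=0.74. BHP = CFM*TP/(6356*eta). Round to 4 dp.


BHP = 11075 * 4.91 / (6356 * 0.74) = 11.5614 hp

11.5614 hp


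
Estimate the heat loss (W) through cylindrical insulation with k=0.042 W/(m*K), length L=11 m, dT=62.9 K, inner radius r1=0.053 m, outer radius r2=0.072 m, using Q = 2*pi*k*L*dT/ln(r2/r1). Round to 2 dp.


Q = 2*pi*0.042*11*62.9/ln(0.072/0.053) = 595.96 W

595.96 W


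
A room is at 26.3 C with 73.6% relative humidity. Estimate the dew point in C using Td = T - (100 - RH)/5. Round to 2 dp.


Td = 26.3 - (100-73.6)/5 = 21.02 C

21.02 C


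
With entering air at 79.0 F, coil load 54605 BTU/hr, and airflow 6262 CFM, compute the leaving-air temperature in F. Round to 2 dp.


dT = 54605/(1.08*6262) = 8.0741
T_leave = 79.0 - 8.0741 = 70.93 F

70.93 F


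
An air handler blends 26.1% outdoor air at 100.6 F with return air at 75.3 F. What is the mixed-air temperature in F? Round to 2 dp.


T_mix = 75.3 + (26.1/100)*(100.6-75.3) = 81.90 F

81.90 F


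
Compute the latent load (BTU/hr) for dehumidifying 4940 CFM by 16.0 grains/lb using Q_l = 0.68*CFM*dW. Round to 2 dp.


Q = 0.68 * 4940 * 16.0 = 53747.20 BTU/hr

53747.20 BTU/hr


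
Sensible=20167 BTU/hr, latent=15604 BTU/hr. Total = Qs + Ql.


Qt = 20167 + 15604 = 35771 BTU/hr

35771 BTU/hr


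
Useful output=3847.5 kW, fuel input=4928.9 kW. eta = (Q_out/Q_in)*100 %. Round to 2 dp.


eta = (3847.5/4928.9)*100 = 78.06 %

78.06 %


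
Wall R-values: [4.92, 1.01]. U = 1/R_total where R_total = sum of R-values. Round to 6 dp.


R_total = 4.92 + 1.01 = 5.93
U = 1/5.93 = 0.168634

0.168634


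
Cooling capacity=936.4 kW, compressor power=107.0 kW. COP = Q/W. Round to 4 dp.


COP = 936.4 / 107.0 = 8.7514

8.7514


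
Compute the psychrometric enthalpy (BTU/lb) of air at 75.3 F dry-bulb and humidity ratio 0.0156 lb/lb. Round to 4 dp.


h = 0.24*75.3 + 0.0156*(1061+0.444*75.3) = 35.1452 BTU/lb

35.1452 BTU/lb


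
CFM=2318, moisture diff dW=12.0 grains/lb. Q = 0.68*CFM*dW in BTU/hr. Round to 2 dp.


Q = 0.68 * 2318 * 12.0 = 18914.88 BTU/hr

18914.88 BTU/hr


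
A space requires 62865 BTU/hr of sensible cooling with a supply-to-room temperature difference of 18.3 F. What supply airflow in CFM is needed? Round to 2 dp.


CFM = 62865 / (1.08 * 18.3) = 3180.78

3180.78 CFM


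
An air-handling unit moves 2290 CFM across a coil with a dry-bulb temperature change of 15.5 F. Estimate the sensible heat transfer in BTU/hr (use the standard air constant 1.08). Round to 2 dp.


Q = 1.08 * 2290 * 15.5 = 38334.60 BTU/hr

38334.60 BTU/hr


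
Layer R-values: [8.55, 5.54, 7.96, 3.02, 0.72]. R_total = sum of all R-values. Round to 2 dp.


R_total = 8.55 + 5.54 + 7.96 + 3.02 + 0.72 = 25.79

25.79


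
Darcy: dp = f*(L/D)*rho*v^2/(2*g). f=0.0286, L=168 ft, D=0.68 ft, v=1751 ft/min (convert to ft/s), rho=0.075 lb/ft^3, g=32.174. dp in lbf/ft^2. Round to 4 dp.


v_fps = 1751/60 = 29.1833 ft/s
dp = 0.0286*(168/0.68)*0.075*29.1833^2/(2*32.174) = 7.0139 lbf/ft^2

7.0139 lbf/ft^2


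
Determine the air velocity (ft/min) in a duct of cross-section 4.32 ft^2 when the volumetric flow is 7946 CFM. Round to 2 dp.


V = 7946 / 4.32 = 1839.35 ft/min

1839.35 ft/min


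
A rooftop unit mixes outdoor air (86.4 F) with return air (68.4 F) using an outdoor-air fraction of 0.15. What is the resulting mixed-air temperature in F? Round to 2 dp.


T_mix = 0.15*86.4 + 0.85*68.4 = 71.10 F

71.10 F


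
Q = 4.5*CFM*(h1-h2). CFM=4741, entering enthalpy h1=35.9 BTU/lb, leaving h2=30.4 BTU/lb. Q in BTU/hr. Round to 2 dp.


Q = 4.5 * 4741 * (35.9 - 30.4) = 117339.75 BTU/hr

117339.75 BTU/hr


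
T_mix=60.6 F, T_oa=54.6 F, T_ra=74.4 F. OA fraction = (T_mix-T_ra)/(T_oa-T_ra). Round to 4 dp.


frac = (60.6 - 74.4) / (54.6 - 74.4) = 0.6970

0.6970


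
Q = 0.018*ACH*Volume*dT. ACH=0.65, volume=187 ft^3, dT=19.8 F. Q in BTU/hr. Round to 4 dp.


Q = 0.018 * 0.65 * 187 * 19.8 = 43.3204 BTU/hr

43.3204 BTU/hr


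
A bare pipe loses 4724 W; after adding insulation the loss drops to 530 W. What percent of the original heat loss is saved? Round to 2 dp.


Savings = ((4724-530)/4724)*100 = 88.78 %

88.78 %


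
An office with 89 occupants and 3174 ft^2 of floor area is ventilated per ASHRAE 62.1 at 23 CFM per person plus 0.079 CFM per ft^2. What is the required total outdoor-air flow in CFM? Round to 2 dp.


Total = 89*23 + 3174*0.079 = 2297.75 CFM

2297.75 CFM


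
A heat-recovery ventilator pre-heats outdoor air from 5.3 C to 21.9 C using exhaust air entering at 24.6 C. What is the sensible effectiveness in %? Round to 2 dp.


eff = (21.9-5.3)/(24.6-5.3)*100 = 86.01 %

86.01 %


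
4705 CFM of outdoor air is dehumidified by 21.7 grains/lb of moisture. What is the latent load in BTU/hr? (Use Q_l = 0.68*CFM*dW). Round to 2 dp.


Q = 0.68 * 4705 * 21.7 = 69426.98 BTU/hr

69426.98 BTU/hr


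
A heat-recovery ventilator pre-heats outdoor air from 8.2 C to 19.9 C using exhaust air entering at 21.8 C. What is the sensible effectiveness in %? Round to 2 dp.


eff = (19.9-8.2)/(21.8-8.2)*100 = 86.03 %

86.03 %


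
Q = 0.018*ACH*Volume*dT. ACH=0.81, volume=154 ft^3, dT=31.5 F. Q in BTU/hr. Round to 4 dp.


Q = 0.018 * 0.81 * 154 * 31.5 = 70.7276 BTU/hr

70.7276 BTU/hr


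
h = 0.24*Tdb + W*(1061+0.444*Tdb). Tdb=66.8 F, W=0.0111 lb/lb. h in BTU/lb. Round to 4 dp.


h = 0.24*66.8 + 0.0111*(1061+0.444*66.8) = 28.1383 BTU/lb

28.1383 BTU/lb


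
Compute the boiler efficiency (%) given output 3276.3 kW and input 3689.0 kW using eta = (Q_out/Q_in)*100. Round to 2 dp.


eta = (3276.3/3689.0)*100 = 88.81 %

88.81 %


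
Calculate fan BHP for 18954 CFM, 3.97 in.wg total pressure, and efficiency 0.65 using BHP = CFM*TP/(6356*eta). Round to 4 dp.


BHP = 18954 * 3.97 / (6356 * 0.65) = 18.2135 hp

18.2135 hp


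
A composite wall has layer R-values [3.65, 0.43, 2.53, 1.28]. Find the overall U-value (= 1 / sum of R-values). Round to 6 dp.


R_total = 3.65 + 0.43 + 2.53 + 1.28 = 7.89
U = 1/7.89 = 0.126743

0.126743


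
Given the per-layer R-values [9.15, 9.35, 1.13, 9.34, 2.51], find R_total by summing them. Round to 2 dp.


R_total = 9.15 + 9.35 + 1.13 + 9.34 + 2.51 = 31.48

31.48


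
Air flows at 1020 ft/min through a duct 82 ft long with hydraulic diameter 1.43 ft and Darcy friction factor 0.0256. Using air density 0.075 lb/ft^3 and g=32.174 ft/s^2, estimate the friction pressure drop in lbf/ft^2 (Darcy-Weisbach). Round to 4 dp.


v_fps = 1020/60 = 17.0 ft/s
dp = 0.0256*(82/1.43)*0.075*17.0^2/(2*32.174) = 0.4945 lbf/ft^2

0.4945 lbf/ft^2


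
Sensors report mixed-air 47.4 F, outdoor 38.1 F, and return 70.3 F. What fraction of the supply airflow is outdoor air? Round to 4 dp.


frac = (47.4 - 70.3) / (38.1 - 70.3) = 0.7112

0.7112


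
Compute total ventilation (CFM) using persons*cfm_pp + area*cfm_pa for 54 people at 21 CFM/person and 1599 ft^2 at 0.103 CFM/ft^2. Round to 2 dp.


Total = 54*21 + 1599*0.103 = 1298.70 CFM

1298.70 CFM


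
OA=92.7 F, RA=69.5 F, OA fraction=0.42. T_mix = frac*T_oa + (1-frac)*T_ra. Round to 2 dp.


T_mix = 0.42*92.7 + 0.58*69.5 = 79.24 F

79.24 F


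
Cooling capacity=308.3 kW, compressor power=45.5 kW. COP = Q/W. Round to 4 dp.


COP = 308.3 / 45.5 = 6.7758

6.7758


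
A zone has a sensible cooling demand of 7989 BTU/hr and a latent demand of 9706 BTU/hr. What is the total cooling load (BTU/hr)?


Qt = 7989 + 9706 = 17695 BTU/hr

17695 BTU/hr


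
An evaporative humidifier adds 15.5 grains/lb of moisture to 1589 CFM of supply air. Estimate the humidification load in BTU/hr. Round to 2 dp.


Q = 0.68 * 1589 * 15.5 = 16748.06 BTU/hr

16748.06 BTU/hr


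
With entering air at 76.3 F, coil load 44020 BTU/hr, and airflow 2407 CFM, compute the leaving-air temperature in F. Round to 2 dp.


dT = 44020/(1.08*2407) = 16.9336
T_leave = 76.3 - 16.9336 = 59.37 F

59.37 F


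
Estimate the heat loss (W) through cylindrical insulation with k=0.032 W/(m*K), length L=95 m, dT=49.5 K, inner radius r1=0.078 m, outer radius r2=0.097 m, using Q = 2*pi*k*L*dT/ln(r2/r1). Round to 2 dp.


Q = 2*pi*0.032*95*49.5/ln(0.097/0.078) = 4337.08 W

4337.08 W


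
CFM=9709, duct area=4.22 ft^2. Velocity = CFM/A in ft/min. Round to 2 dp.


V = 9709 / 4.22 = 2300.71 ft/min

2300.71 ft/min


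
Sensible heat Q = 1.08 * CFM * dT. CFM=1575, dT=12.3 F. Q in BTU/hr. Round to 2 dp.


Q = 1.08 * 1575 * 12.3 = 20922.30 BTU/hr

20922.30 BTU/hr


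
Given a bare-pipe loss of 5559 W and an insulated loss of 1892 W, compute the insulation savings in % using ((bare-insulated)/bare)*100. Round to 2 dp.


Savings = ((5559-1892)/5559)*100 = 65.97 %

65.97 %


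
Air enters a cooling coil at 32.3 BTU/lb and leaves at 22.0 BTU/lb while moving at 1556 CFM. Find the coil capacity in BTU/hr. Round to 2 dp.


Q = 4.5 * 1556 * (32.3 - 22.0) = 72120.60 BTU/hr

72120.60 BTU/hr


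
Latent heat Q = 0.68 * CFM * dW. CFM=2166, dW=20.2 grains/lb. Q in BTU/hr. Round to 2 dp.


Q = 0.68 * 2166 * 20.2 = 29752.18 BTU/hr

29752.18 BTU/hr


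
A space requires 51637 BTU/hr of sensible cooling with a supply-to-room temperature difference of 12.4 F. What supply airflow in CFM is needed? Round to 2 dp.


CFM = 51637 / (1.08 * 12.4) = 3855.81

3855.81 CFM


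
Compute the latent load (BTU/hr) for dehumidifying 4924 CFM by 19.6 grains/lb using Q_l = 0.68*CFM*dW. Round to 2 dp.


Q = 0.68 * 4924 * 19.6 = 65627.07 BTU/hr

65627.07 BTU/hr
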